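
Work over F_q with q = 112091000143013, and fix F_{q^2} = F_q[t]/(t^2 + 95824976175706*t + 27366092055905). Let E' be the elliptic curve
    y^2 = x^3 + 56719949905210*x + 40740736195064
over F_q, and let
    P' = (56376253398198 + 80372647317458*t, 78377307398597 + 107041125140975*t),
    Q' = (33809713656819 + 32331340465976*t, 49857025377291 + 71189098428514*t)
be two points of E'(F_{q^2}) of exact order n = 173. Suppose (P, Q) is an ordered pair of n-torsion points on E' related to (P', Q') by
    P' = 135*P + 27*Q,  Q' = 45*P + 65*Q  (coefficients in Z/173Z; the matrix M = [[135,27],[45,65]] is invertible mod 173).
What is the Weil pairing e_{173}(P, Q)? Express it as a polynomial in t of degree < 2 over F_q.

Under M = [[135,27],[45,65]] in GL_2(Z/173), e_{173}(P',Q') = e_{173}(P,Q)^(135*65-27*45 mod 173).
det(M) mod 173 = 121; its inverse in (Z/173)^* is 163 (check: 121*163 mod 173 = 1).
n = 173 = (10101101)_2 (8 bits, wt 5); accumulate f_{173,P'}(Q'+S)/f_{173,P'}(S) along the 7-step ladder.
e_{173}(P',Q') = 62468328371088 + 95880905501552*t.
Finally e_{173}(P,Q) = 33219766107037 + 104092066704237*t.

33219766107037 + 104092066704237*t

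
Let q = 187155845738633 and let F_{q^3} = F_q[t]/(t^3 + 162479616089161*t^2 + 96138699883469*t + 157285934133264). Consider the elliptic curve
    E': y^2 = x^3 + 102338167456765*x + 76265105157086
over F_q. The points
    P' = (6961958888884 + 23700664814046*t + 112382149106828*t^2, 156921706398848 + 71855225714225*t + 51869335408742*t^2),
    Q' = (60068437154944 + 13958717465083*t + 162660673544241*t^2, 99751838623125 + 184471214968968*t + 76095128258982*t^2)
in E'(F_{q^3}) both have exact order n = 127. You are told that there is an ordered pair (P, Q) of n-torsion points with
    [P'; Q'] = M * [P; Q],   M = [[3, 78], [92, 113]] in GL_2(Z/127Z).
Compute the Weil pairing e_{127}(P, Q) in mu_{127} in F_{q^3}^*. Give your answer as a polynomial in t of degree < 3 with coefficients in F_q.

Since e_{127}(P,P)=e_{127}(Q,Q)=1 and e_{127}(Q,P)=e_{127}(P,Q)^{-1}, expanding e_{127}(3*P + 78*Q,92*P + 113*Q) leaves e(P,Q)^det(M).
3*113 - 78*92 = -6837; reduced mod 127: det = 21, inverse 121.
Build f_{127,P'} and f_{127,Q'} via the 7-bit ladder of 127=1111111_2; evaluate at shifted divisors; quotient in F_{187155845738633^3}.
f_P(D_Q)/f_Q(D_P) = 145085415659915 + 173477345115468*t + 117838926779699*t^2.
e_{127}(P,Q) = (145085415659915 + 173477345115468*t + 117838926779699*t^2)^{121} = 89198202258838 + 121052985512967*t + 8083555881111*t^2.

89198202258838 + 121052985512967*t + 8083555881111*t^2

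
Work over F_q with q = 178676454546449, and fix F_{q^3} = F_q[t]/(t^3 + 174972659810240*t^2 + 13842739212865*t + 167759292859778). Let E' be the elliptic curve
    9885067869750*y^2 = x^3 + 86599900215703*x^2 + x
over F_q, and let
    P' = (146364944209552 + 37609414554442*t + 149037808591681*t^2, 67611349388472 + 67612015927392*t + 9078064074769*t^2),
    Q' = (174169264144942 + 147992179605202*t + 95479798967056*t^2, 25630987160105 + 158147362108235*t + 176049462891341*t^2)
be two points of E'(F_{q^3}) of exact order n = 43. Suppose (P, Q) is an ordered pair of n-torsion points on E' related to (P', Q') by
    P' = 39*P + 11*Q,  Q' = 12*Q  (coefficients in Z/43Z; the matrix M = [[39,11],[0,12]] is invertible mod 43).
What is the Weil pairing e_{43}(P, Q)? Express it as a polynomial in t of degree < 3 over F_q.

The 43-Weil pairing on E[43] over F_{178676454546449} is alternating-bilinear: e_{43}(P',Q') = e_{43}(P,Q)^det(M).
det M = 39*12 - 11*0 = 468 = 38 (mod 43); 38^{-1} = 17 (mod 43).
Undo Montgomery via alpha=53683962231436, beta=75608685919129: (a',b')=(157934000007269,92398666138537) over F_{178676454546449}.
Miller loop for e_{43} over F_{178676454546449^3}: bits of 43 = 101011; 5 double steps + 3 add steps, l/v at each.
The quotient is 9291251248826 + 15670459803293*t + 154933285702525*t^2.
Hence e(P,Q) = 80364236064858 + 85412610848694*t + 101244079333838*t^2 in F_{178676454546449^3}^*.

80364236064858 + 85412610848694*t + 101244079333838*t^2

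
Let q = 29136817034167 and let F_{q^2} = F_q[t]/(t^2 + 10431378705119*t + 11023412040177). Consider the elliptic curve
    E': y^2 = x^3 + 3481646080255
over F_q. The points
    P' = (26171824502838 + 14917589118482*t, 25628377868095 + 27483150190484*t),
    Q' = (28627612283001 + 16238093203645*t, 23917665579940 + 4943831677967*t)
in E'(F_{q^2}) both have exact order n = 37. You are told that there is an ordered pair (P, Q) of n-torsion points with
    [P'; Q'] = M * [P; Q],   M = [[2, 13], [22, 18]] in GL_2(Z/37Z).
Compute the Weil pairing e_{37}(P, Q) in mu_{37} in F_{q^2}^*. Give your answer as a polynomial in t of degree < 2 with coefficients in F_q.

706804932706 + 14066157577753*t

e_{37} is bilinear + alternating on E[37], so e_{37}(2*P + 13*Q, 22*P + 18*Q) = e_{37}(P,Q)^(2*18-13*22).
So e_{37}(P,Q) = e_{37}(P',Q')^{33}, since 9*33 = 1 mod 37.
n = 37 = (100101)_2 (6 bits, wt 3); accumulate f_{37,P'}(Q'+S)/f_{37,P'}(S) along the 5-step ladder.
Miller gives e_{37}(P',Q') = 6705060432175 + 14045488582053*t in F_{29136817034167^2}.
Hence e(P,Q) = 706804932706 + 14066157577753*t in F_{29136817034167^2}^*.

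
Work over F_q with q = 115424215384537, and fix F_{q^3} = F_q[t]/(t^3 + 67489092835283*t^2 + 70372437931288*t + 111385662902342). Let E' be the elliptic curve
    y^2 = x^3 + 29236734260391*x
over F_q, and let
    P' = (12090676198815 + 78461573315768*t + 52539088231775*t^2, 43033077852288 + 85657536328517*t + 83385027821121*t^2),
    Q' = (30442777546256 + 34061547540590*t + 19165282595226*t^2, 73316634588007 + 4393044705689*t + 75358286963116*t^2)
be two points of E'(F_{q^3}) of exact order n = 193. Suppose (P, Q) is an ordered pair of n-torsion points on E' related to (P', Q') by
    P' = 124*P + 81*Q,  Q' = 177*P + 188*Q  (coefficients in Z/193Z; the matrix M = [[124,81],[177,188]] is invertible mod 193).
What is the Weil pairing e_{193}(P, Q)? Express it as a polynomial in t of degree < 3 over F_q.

15961152229421 + 74789025116262*t + 85069048995386*t^2

Since e_{193}(P,P)=e_{193}(Q,Q)=1 and e_{193}(Q,P)=e_{193}(P,Q)^{-1}, expanding e_{193}(124*P + 81*Q,177*P + 188*Q) leaves e(P,Q)^det(M).
So e_{193}(P,Q) = e_{193}(P',Q')^{2}, since 97*2 = 1 mod 193.
n = 193 = (11000001)_2 (8 bits, wt 3); accumulate f_{193,P'}(Q'+S)/f_{193,P'}(S) along the 7-step ladder.
Result: e(P',Q') = 81804149594960 + 110570306849277*t + 109614963387257*t^2.
Raise to 2: e(P,Q) = 15961152229421 + 74789025116262*t + 85069048995386*t^2 in mu_{193}.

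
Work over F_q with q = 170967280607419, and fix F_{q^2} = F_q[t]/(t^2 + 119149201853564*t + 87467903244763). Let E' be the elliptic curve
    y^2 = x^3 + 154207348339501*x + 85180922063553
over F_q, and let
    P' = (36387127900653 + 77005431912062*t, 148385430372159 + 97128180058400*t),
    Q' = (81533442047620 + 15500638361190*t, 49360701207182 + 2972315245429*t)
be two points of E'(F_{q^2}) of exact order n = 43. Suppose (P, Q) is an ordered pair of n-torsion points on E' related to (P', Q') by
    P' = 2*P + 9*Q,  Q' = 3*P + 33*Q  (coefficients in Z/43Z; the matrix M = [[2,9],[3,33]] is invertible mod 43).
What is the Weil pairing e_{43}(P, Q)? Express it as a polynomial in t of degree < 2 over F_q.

36833368966738 + 108389664190787*t

e_{43}(aP+bQ,cP+dQ) = e_{43}(P,Q)^(ad-bc); with (a,b,c,d)=(2,9,3,33) this gives the det-43 law.
2*33 - 9*3 = 39; reduced mod 43: det = 39, inverse 32.
Miller loop for e_{43} over F_{170967280607419^2}: bits of 43 = 101011; 5 double steps + 3 add steps, l/v at each.
f_P(D_Q)/f_Q(D_P) = 122075700717431 + 126370463095850*t.
Raise to 32: e(P,Q) = 36833368966738 + 108389664190787*t in mu_{43}.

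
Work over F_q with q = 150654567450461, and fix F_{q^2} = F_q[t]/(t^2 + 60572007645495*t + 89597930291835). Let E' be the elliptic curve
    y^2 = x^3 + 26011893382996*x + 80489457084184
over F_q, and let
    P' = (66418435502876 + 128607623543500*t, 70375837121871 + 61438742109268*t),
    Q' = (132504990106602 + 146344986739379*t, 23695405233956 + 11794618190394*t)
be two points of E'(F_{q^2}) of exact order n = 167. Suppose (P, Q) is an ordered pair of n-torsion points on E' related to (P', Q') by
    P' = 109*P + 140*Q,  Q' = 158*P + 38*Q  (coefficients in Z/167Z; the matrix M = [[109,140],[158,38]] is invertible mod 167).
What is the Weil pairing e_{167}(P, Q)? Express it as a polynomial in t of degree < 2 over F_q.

Under M = [[109,140],[158,38]] in GL_2(Z/167), e_{167}(P',Q') = e_{167}(P,Q)^(109*38-140*158 mod 167).
So e_{167}(P,Q) = e_{167}(P',Q')^{72}, since 58*72 = 1 mod 167.
Run Miller on y^2=x^3+26011893382996*x+80489457084184 over F_{150654567450461}: ladder 10100111 (8 bits); e = f_P(D_Q)/f_Q(D_P).
The quotient is 112259299279428 + 23451371954014*t.
Raise to 72: e(P,Q) = 127736153434660 + 32665045822645*t in mu_{167}.

127736153434660 + 32665045822645*t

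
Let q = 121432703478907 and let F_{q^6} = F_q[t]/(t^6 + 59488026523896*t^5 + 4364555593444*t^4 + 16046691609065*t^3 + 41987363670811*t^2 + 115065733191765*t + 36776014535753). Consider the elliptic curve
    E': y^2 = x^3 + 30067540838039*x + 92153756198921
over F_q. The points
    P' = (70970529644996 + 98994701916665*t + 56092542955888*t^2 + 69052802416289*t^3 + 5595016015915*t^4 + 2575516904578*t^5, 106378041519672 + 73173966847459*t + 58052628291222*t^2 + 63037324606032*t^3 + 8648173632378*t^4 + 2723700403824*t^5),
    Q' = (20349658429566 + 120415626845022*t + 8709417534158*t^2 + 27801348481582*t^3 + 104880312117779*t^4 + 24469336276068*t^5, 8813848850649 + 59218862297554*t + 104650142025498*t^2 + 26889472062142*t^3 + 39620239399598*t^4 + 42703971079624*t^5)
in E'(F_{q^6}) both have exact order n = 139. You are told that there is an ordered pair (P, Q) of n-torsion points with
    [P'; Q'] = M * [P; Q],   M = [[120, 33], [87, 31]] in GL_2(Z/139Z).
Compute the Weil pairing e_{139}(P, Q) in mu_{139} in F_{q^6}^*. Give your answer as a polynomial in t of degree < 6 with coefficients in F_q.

119731408154605 + 25207498074678*t + 37471762563307*t^2 + 109113420754881*t^3 + 63141232869080*t^4 + 2678589528210*t^5

e_{139}(aP+bQ,cP+dQ) = e_{139}(P,Q)^(ad-bc); with (a,b,c,d)=(120,33,87,31) this gives the det-139 law.
det(M) mod 139 = 15; its inverse in (Z/139)^* is 102 (check: 15*102 mod 139 = 1).
Miller loop for e_{139} over F_{121432703478907^6}: bits of 139 = 10001011; 7 double steps + 3 add steps, l/v at each.
Miller gives e_{139}(P',Q') = 107818052262634 + 105232091239706*t + 89002497053328*t^2 + 7476340502201*t^3 + 20541739950157*t^4 + 103503932731444*t^5 in F_{121432703478907^6}.
e_{139}(P,Q) = (107818052262634 + 105232091239706*t + 89002497053328*t^2 + 7476340502201*t^3 + 20541739950157*t^4 + 103503932731444*t^5)^{102} = 119731408154605 + 25207498074678*t + 37471762563307*t^2 + 109113420754881*t^3 + 63141232869080*t^4 + 2678589528210*t^5.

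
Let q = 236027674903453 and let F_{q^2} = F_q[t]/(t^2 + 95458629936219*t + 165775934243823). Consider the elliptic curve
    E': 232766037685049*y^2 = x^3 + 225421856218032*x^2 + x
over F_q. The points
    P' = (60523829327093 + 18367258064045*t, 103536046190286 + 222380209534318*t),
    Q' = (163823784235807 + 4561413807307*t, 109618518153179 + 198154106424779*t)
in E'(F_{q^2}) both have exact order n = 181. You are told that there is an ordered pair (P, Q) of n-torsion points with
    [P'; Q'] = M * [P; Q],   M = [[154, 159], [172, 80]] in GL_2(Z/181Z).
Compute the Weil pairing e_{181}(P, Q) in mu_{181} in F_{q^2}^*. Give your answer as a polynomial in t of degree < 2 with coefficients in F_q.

Under M = [[154,159],[172,80]] in GL_2(Z/181), e_{181}(P',Q') = e_{181}(P,Q)^(154*80-159*172 mod 181).
Hence e(P,Q) = e(P',Q')^{36} where 36 = 176^{-1} mod 181.
Montgomery->Weierstrass: x_W = 111950195920651*x+84438010382319, y_W=111950195920651*y on F_{236027674903453}; lands on y^2=x^3+215991952056763*x+130878848128420.
n = 181 = (10110101)_2 (8 bits, wt 5); accumulate f_{181,P'}(Q'+S)/f_{181,P'}(S) along the 7-step ladder.
e_{181}(P',Q') = 12196144279648 + 131192444150569*t.
e_{181}(P,Q) = (12196144279648 + 131192444150569*t)^{36} = 159331481167645 + 138034149209228*t.

159331481167645 + 138034149209228*t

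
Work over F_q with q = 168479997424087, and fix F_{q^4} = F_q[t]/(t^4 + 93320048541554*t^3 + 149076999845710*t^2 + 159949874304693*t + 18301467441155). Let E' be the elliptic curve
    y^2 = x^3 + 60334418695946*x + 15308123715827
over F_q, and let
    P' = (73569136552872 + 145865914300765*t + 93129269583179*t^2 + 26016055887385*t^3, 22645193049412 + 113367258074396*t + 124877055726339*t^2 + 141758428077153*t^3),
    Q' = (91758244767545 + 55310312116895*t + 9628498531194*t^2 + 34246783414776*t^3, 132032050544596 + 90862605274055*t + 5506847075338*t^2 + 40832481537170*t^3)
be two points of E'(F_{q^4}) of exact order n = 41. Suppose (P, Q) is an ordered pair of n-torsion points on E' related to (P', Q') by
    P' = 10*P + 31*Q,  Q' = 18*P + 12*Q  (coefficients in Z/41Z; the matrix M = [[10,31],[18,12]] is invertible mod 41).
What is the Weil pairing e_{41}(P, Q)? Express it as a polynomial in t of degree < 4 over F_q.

Alternating bilinearity on E[41] (values in mu_{41} in F_{168479997424087^4}) gives e(P',Q') = e(P,Q)^det(M).
10*12 - 31*18 = -438; reduced mod 41: det = 13, inverse 19.
Double-and-add over 101001: 6-1 doublings, 3-1 additions; each step l_{T,T}/v_{2T} or l_{T,P'}/v at Q'+S for random S.
The quotient is 35098918879797 + 95134034208092*t + 49593801511895*t^2 + 161898510943698*t^3.
Hence e(P,Q) = 64837152210024 + 90843126370962*t + 49415042394839*t^2 + 102468472617547*t^3 in F_{168479997424087^4}^*.

64837152210024 + 90843126370962*t + 49415042394839*t^2 + 102468472617547*t^3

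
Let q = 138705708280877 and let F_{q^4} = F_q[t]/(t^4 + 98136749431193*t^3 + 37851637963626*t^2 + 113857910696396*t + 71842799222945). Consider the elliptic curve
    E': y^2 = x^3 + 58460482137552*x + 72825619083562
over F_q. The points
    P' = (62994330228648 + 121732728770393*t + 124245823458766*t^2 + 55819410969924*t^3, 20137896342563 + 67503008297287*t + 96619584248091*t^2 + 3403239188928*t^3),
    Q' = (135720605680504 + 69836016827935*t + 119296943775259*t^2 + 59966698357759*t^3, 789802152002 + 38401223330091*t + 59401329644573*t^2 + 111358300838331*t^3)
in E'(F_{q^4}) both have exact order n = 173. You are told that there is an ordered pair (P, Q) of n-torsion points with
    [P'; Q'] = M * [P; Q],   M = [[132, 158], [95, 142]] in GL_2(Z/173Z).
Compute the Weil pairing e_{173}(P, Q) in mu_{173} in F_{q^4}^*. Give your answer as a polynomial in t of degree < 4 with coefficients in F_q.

The 173-Weil pairing on E[173] over F_{138705708280877} is alternating-bilinear: e_{173}(P',Q') = e_{173}(P,Q)^det(M).
Hence e(P,Q) = e(P',Q')^{12} where 12 = 101^{-1} mod 173.
Miller loop for e_{173} over F_{138705708280877^4}: bits of 173 = 10101101; 7 double steps + 4 add steps, l/v at each.
So e_{173}(P',Q') = 50930154034097 + 135556092173729*t + 95220977055575*t^2 + 35765579526349*t^3.
Hence e(P,Q) = 137886388722742 + 42878643956351*t + 88339684468059*t^2 + 72581250165573*t^3 in F_{138705708280877^4}^*.

137886388722742 + 42878643956351*t + 88339684468059*t^2 + 72581250165573*t^3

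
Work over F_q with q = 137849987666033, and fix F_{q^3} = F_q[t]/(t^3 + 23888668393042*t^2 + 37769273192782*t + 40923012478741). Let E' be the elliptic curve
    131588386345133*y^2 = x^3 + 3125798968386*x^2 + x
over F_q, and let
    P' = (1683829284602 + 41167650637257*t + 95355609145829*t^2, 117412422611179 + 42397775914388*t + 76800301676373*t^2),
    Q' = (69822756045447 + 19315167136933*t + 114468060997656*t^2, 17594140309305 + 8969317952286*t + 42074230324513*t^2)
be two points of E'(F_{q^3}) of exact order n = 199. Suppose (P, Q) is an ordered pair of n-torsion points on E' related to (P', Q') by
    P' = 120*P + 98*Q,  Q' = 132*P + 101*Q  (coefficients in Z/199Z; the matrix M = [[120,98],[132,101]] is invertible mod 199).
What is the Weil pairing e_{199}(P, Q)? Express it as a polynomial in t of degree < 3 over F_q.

e_{199} is bilinear + alternating on E[199], so e_{199}(120*P + 98*Q, 132*P + 101*Q) = e_{199}(P,Q)^(120*101-98*132).
So e_{199}(P,Q) = e_{199}(P',Q')^{189}, since 179*189 = 1 mod 199.
Set x_W=56679634810848*u+128545328101539, y_W=56679634810848*v; then E': y_W^2=x_W^3+21028919184135*x_W+77588404858266.
8-bit Miller (11000111) on E'/F_{137849987666033} with a'=21028919184135, b'=77588404858266: accumulate tangent/chord ratios at Q'+S and P'+S'.
e_{199}(P',Q') = 127695816491140 + 101775165395762*t + 96507194277115*t^2.
Raise to 189: e(P,Q) = 37371112860470 + 6855363838929*t + 94654326465058*t^2 in mu_{199}.

37371112860470 + 6855363838929*t + 94654326465058*t^2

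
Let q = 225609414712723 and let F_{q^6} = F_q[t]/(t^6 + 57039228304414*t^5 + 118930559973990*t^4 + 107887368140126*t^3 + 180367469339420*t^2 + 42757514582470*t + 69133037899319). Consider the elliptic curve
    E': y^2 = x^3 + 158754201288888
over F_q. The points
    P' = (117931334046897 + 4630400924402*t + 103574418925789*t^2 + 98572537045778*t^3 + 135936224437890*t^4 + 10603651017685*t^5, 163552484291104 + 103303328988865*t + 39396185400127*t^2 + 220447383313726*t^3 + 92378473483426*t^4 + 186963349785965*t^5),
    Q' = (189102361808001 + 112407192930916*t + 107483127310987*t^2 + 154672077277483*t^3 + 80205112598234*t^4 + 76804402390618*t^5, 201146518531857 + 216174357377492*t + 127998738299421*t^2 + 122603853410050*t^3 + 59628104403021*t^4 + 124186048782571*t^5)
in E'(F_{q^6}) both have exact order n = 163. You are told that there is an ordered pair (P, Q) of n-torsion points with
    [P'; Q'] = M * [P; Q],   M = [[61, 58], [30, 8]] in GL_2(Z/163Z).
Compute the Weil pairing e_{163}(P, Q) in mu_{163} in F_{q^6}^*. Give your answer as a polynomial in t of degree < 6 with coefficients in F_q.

49825801326363 + 179293931232782*t + 118904680603995*t^2 + 108147825723866*t^3 + 215722231148614*t^4 + 86582610658236*t^5

Since e_{163}(P,P)=e_{163}(Q,Q)=1 and e_{163}(Q,P)=e_{163}(P,Q)^{-1}, expanding e_{163}(61*P + 58*Q,30*P + 8*Q) leaves e(P,Q)^det(M).
det M = 61*8 - 58*30 = -1252 = 52 (mod 163); 52^{-1} = 116 (mod 163).
8-bit Miller (10100011) on E'/F_{225609414712723} with a'=0, b'=158754201288888: accumulate tangent/chord ratios at Q'+S and P'+S'.
f_P(D_Q)/f_Q(D_P) = 83385895636589 + 38173160821057*t + 200112296784509*t^2 + 166112310306691*t^3 + 114989564209840*t^4 + 128545960048764*t^5.
Thus e_{163}(P,Q) = 49825801326363 + 179293931232782*t + 118904680603995*t^2 + 108147825723866*t^3 + 215722231148614*t^4 + 86582610658236*t^5.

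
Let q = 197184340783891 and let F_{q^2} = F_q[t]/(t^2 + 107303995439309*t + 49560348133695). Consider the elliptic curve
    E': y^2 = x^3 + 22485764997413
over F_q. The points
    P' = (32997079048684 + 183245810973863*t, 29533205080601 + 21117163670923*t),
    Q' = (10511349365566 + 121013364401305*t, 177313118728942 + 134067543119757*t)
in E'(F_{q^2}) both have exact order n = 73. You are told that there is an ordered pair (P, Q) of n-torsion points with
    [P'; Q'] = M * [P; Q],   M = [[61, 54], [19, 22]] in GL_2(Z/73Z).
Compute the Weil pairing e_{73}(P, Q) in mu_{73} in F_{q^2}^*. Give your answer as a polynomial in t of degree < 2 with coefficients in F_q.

86259874751783 + 75271301998909*t

Since e_{73}(P,P)=e_{73}(Q,Q)=1 and e_{73}(Q,P)=e_{73}(P,Q)^{-1}, expanding e_{73}(61*P + 54*Q,19*P + 22*Q) leaves e(P,Q)^det(M).
det M = 61*22 - 54*19 = 316 = 24 (mod 73); 24^{-1} = 70 (mod 73).
Run Miller on y^2=x^3+22485764997413 over F_{197184340783891}: ladder 1001001 (7 bits); e = f_P(D_Q)/f_Q(D_P).
e_{73}(P',Q') = 76353575306849 + 128546157121032*t.
Finally e_{73}(P,Q) = 86259874751783 + 75271301998909*t.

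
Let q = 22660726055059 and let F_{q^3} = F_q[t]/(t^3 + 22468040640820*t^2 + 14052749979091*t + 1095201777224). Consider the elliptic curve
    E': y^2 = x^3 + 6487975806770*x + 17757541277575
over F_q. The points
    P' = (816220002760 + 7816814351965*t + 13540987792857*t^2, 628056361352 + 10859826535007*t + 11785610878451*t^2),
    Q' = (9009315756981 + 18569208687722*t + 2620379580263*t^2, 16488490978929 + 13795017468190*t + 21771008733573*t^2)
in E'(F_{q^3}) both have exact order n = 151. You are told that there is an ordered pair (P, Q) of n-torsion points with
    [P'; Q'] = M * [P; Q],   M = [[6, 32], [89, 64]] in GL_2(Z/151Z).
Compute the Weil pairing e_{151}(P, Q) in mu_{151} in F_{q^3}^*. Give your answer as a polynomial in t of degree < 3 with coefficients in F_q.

Under M = [[6,32],[89,64]] in GL_2(Z/151), e_{151}(P',Q') = e_{151}(P,Q)^(6*64-32*89 mod 151).
6*64 - 32*89 = -2464; reduced mod 151: det = 103, inverse 22.
Run Miller on y^2=x^3+6487975806770*x+17757541277575 over F_{22660726055059}: ladder 10010111 (8 bits); e = f_P(D_Q)/f_Q(D_P).
The quotient is 22548566608679 + 3252496030721*t + 12946282536714*t^2.
Hence e(P,Q) = 19862249121658 + 1841518284804*t + 22080377954503*t^2 in F_{22660726055059^3}^*.

19862249121658 + 1841518284804*t + 22080377954503*t^2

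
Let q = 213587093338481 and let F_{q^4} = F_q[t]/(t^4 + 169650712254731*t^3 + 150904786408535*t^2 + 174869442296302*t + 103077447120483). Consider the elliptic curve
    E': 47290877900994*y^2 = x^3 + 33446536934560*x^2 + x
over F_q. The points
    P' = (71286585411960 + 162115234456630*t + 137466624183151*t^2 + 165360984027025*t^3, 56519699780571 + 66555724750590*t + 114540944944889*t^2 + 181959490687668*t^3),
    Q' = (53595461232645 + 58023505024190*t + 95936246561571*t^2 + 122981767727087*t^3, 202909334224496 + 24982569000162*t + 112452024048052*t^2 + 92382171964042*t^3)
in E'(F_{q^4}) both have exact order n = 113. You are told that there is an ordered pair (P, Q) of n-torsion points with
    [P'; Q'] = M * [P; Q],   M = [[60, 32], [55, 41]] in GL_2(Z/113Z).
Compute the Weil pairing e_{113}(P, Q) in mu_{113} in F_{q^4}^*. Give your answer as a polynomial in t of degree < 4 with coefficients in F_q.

Alternating bilinearity on E[113] (values in mu_{113} in F_{213587093338481^4}) gives e(P',Q') = e(P,Q)^det(M).
So e_{113}(P,Q) = e_{113}(P',Q')^{36}, since 22*36 = 1 mod 113.
Montgomery->Weierstrass: x_W = 21089179114232*x+112795793030352, y_W=21089179114232*y on F_{213587093338481}; lands on y^2=x^3+157778353345496*x.
Miller loop for e_{113} over F_{213587093338481^4}: bits of 113 = 1110001; 6 double steps + 3 add steps, l/v at each.
Miller gives e_{113}(P',Q') = 71671935732523 + 33762906097768*t + 36162450422564*t^2 + 186071116464040*t^3 in F_{213587093338481^4}.
(71671935732523 + 33762906097768*t + 36162450422564*t^2 + 186071116464040*t^3)^{36} mod (213587093338481,f) = 69231191165339 + 56317319427207*t + 204928027402400*t^2 + 141023541028205*t^3.

69231191165339 + 56317319427207*t + 204928027402400*t^2 + 141023541028205*t^3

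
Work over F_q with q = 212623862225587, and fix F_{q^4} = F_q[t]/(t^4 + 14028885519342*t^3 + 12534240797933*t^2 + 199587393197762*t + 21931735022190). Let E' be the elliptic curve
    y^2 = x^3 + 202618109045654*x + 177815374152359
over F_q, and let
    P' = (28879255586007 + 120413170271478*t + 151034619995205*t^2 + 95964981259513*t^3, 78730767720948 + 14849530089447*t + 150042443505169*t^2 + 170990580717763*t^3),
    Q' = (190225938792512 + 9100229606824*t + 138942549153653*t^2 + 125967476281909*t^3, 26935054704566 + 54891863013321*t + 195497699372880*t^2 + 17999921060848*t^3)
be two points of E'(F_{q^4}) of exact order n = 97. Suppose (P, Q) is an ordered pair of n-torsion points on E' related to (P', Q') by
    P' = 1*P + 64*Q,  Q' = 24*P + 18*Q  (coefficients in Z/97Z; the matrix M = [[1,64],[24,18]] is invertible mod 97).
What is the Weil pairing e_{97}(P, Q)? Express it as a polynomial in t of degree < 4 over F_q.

Alternating bilinearity on E[97] (values in mu_{97} in F_{212623862225587^4}) gives e(P',Q') = e(P,Q)^det(M).
Hence e(P,Q) = e(P',Q')^{20} where 20 = 34^{-1} mod 97.
Build f_{97,P'} and f_{97,Q'} via the 7-bit ladder of 97=1100001_2; evaluate at shifted divisors; quotient in F_{212623862225587^4}.
Miller gives e_{97}(P',Q') = 58672330530683 + 180875371768372*t + 86574365341286*t^2 + 211624506397685*t^3 in F_{212623862225587^4}.
(58672330530683 + 180875371768372*t + 86574365341286*t^2 + 211624506397685*t^3)^{20} mod (212623862225587,f) = 169043196085784 + 208161497202704*t + 99568048856521*t^2 + 47838609284150*t^3.

169043196085784 + 208161497202704*t + 99568048856521*t^2 + 47838609284150*t^3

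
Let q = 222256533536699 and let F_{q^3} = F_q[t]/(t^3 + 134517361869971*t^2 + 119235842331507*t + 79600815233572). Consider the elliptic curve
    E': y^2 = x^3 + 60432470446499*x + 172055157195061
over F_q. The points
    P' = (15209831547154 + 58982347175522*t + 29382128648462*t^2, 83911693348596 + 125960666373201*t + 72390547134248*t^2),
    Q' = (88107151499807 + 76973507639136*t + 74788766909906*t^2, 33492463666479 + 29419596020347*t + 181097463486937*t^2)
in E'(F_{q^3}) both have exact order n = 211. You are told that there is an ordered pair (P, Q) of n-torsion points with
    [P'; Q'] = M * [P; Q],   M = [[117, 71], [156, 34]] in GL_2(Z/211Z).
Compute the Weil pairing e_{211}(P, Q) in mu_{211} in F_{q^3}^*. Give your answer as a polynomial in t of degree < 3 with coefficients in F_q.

Alternating bilinearity on E[211] (values in mu_{211} in F_{222256533536699^3}) gives e(P',Q') = e(P,Q)^det(M).
det M = 117*34 - 71*156 = -7098 = 76 (mod 211); 76^{-1} = 25 (mod 211).
Run Miller on y^2=x^3+60432470446499*x+172055157195061 over F_{222256533536699}: ladder 11010011 (8 bits); e = f_P(D_Q)/f_Q(D_P).
So e_{211}(P',Q') = 110324349059605 + 194453732945561*t + 137617013554578*t^2.
(110324349059605 + 194453732945561*t + 137617013554578*t^2)^{25} mod (222256533536699,f) = 80610124985190 + 28763619851103*t + 210066077427965*t^2.

80610124985190 + 28763619851103*t + 210066077427965*t^2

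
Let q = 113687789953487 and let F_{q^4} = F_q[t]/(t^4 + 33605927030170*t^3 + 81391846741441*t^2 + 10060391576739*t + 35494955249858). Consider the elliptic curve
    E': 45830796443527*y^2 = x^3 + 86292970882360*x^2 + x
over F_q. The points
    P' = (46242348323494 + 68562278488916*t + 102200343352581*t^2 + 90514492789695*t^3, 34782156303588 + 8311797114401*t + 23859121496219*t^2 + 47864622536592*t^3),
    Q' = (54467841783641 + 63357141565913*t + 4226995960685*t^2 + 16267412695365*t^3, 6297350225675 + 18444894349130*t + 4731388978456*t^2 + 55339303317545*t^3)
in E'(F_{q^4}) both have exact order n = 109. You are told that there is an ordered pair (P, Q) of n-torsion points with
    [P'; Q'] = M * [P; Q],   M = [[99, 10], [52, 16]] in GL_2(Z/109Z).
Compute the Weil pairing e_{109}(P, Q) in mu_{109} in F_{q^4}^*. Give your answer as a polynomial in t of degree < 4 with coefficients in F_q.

39949670039844 + 87361812436275*t + 78437430631695*t^2 + 32474896925827*t^3

e_{109} is bilinear + alternating on E[109], so e_{109}(99*P + 10*Q, 52*P + 16*Q) = e_{109}(P,Q)^(99*16-10*52).
99*16 - 10*52 = 1064; reduced mod 109: det = 83, inverse 88.
Set x_W=13480732073232*u+113195599457002, y_W=13480732073232*v; then E': y_W^2=x_W^3+10400982724199*x_W+82595414465842.
Double-and-add over 1101101: 7-1 doublings, 5-1 additions; each step l_{T,T}/v_{2T} or l_{T,P'}/v at Q'+S for random S.
f_P(D_Q)/f_Q(D_P) = 89894565448071 + 80445156605583*t + 18511308709734*t^2 + 71984904832520*t^3.
(89894565448071 + 80445156605583*t + 18511308709734*t^2 + 71984904832520*t^3)^{88} mod (113687789953487,f) = 39949670039844 + 87361812436275*t + 78437430631695*t^2 + 32474896925827*t^3.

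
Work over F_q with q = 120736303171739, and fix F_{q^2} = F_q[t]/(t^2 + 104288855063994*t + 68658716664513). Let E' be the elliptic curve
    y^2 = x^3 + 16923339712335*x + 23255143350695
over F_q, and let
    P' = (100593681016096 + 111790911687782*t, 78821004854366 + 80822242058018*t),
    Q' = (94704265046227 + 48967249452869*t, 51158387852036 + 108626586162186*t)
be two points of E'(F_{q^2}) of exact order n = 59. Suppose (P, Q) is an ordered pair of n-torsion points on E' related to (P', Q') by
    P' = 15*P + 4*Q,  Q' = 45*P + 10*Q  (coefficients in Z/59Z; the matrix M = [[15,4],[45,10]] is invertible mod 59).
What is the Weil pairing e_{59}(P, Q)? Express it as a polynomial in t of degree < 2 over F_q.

Alternating bilinearity on E[59] (values in mu_{59} in F_{120736303171739^2}) gives e(P',Q') = e(P,Q)^det(M).
15*10 - 4*45 = -30; reduced mod 59: det = 29, inverse 57.
6-bit Miller (111011) on E'/F_{120736303171739} with a'=16923339712335, b'=23255143350695: accumulate tangent/chord ratios at Q'+S and P'+S'.
f_P(D_Q)/f_Q(D_P) = 51460131683566 + 74837952864586*t.
e_{59}(P,Q) = (51460131683566 + 74837952864586*t)^{57} = 3614556643487 + 2615043239212*t.

3614556643487 + 2615043239212*t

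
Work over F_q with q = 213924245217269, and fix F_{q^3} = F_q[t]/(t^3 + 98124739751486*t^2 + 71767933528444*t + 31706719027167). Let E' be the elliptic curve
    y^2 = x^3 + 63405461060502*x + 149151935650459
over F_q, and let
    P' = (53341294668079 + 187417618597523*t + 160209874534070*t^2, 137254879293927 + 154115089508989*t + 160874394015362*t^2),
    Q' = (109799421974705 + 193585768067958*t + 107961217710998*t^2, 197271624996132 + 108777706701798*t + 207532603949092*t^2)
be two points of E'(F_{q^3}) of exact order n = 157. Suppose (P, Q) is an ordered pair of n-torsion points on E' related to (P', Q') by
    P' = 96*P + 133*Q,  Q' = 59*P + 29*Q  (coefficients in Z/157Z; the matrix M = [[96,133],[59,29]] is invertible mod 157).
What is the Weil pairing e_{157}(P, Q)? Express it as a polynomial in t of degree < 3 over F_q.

150850087035365 + 121261210963468*t + 149601052149931*t^2

Alternating bilinearity on E[157] (values in mu_{157} in F_{213924245217269^3}) gives e(P',Q') = e(P,Q)^det(M).
det(M) mod 157 = 118; its inverse in (Z/157)^* is 4 (check: 118*4 mod 157 = 1).
8-bit Miller (10011101) on E'/F_{213924245217269} with a'=63405461060502, b'=149151935650459: accumulate tangent/chord ratios at Q'+S and P'+S'.
So e_{157}(P',Q') = 1265908925578 + 81238350141401*t + 5025147973578*t^2.
(1265908925578 + 81238350141401*t + 5025147973578*t^2)^{4} mod (213924245217269,f) = 150850087035365 + 121261210963468*t + 149601052149931*t^2.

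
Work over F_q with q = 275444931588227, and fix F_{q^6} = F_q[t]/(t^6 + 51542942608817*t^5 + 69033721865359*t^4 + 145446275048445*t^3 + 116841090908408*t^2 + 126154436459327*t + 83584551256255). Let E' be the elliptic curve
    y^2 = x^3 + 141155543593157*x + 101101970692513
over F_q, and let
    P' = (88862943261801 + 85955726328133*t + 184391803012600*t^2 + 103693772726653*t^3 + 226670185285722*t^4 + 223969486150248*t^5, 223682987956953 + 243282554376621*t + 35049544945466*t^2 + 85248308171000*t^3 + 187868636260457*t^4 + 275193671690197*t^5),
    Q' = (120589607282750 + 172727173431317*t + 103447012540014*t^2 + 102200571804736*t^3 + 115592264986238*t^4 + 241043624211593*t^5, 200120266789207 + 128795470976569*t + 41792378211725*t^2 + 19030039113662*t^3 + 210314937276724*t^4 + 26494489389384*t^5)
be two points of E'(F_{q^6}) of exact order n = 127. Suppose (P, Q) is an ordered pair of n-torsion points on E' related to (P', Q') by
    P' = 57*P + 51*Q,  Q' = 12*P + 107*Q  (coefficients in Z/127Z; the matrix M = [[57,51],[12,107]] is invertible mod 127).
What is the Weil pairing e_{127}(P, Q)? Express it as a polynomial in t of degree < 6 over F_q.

e_{127} is bilinear + alternating on E[127], so e_{127}(57*P + 51*Q, 12*P + 107*Q) = e_{127}(P,Q)^(57*107-51*12).
Inverting 26 mod 127: 44. Thus e_{127}(P,Q) = e(P',Q')^{44}.
Run Miller on y^2=x^3+141155543593157*x+101101970692513 over F_{275444931588227}: ladder 1111111 (7 bits); e = f_P(D_Q)/f_Q(D_P).
The quotient is 50465672444428 + 98138354059764*t + 35988114050272*t^2 + 19954647372143*t^3 + 256452646523255*t^4 + 128601741630492*t^5.
Thus e_{127}(P,Q) = 135704164919874 + 115615410814843*t + 207024088155582*t^2 + 130208701219543*t^3 + 113815395900120*t^4 + 134389802391015*t^5.

135704164919874 + 115615410814843*t + 207024088155582*t^2 + 130208701219543*t^3 + 113815395900120*t^4 + 134389802391015*t^5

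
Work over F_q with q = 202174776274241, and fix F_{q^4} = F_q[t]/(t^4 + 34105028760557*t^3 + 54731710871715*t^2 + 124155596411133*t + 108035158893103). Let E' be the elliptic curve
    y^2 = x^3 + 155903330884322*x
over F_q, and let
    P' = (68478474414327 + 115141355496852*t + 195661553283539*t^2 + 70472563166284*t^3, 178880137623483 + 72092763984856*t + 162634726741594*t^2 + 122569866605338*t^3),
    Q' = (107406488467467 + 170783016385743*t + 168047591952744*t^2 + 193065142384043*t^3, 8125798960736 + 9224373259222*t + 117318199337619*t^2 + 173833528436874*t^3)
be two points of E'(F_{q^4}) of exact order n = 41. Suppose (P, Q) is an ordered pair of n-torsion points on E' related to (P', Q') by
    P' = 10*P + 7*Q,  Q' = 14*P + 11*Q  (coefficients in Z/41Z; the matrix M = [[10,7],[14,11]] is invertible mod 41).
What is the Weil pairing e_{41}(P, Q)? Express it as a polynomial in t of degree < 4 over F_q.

81837614810376 + 29926594829639*t + 122912560840294*t^2 + 171512882283961*t^3

Since e_{41}(P,P)=e_{41}(Q,Q)=1 and e_{41}(Q,P)=e_{41}(P,Q)^{-1}, expanding e_{41}(10*P + 7*Q,14*P + 11*Q) leaves e(P,Q)^det(M).
10*11 - 7*14 = 12; reduced mod 41: det = 12, inverse 24.
Double-and-add over 101001: 6-1 doublings, 3-1 additions; each step l_{T,T}/v_{2T} or l_{T,P'}/v at Q'+S for random S.
f_P(D_Q)/f_Q(D_P) = 47723921900255 + 123756432733358*t + 182119469640959*t^2 + 67911358335273*t^3.
Raise to 24: e(P,Q) = 81837614810376 + 29926594829639*t + 122912560840294*t^2 + 171512882283961*t^3 in mu_{41}.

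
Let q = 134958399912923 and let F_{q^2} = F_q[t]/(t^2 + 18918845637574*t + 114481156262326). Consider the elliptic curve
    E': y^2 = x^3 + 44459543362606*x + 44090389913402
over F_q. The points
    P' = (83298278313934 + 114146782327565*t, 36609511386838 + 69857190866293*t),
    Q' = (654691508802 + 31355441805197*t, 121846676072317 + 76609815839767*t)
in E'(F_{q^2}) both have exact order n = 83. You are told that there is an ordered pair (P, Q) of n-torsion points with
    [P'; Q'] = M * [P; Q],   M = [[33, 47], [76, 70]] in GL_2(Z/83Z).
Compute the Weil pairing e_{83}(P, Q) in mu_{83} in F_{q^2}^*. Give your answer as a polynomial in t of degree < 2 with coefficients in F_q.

52491122014042 + 14924083776346*t

The 83-Weil pairing on E[83] over F_{134958399912923} is alternating-bilinear: e_{83}(P',Q') = e_{83}(P,Q)^det(M).
det(M) mod 83 = 66; its inverse in (Z/83)^* is 39 (check: 66*39 mod 83 = 1).
n = 83 = (1010011)_2 (7 bits, wt 4); accumulate f_{83,P'}(Q'+S)/f_{83,P'}(S) along the 6-step ladder.
The quotient is 14499622064425 + 100257571837833*t.
Finally e_{83}(P,Q) = 52491122014042 + 14924083776346*t.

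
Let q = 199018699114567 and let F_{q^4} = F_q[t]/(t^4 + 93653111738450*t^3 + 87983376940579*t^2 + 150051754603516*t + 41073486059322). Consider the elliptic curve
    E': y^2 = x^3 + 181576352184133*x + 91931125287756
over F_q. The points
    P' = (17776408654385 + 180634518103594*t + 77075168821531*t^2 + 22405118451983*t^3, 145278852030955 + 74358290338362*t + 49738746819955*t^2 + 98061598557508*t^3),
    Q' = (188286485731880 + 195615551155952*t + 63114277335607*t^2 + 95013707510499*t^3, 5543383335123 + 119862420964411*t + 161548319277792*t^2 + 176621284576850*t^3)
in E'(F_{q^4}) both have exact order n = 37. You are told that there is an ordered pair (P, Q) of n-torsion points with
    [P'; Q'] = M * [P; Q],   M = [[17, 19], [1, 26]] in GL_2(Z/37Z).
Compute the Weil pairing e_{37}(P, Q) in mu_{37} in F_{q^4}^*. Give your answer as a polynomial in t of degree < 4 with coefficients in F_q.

192505293833614 + 86821855332218*t + 66685048401027*t^2 + 61802613931034*t^3

e_{37}(aP+bQ,cP+dQ) = e_{37}(P,Q)^(ad-bc); with (a,b,c,d)=(17,19,1,26) this gives the det-37 law.
det M = 17*26 - 19*1 = 423 = 16 (mod 37); 16^{-1} = 7 (mod 37).
6-bit Miller (100101) on E'/F_{199018699114567} with a'=181576352184133, b'=91931125287756: accumulate tangent/chord ratios at Q'+S and P'+S'.
So e_{37}(P',Q') = 56012710546383 + 173421317029990*t + 87859408314676*t^2 + 7094583796779*t^3.
Finally e_{37}(P,Q) = 192505293833614 + 86821855332218*t + 66685048401027*t^2 + 61802613931034*t^3.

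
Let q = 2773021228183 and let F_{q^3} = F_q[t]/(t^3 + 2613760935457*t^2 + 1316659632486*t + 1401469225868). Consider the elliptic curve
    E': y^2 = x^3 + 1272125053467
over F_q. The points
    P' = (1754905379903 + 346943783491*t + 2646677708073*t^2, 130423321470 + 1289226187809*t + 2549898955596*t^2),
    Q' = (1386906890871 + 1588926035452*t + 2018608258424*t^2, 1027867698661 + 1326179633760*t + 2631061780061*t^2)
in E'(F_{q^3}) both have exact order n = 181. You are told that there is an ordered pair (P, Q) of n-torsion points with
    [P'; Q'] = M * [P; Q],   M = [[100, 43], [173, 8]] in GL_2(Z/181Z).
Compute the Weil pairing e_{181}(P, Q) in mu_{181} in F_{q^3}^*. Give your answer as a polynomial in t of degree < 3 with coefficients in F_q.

The 181-Weil pairing on E[181] over F_{2773021228183} is alternating-bilinear: e_{181}(P',Q') = e_{181}(P,Q)^det(M).
det M = 100*8 - 43*173 = -6639 = 58 (mod 181); 58^{-1} = 103 (mod 181).
n = 181 = (10110101)_2 (8 bits, wt 5); accumulate f_{181,P'}(Q'+S)/f_{181,P'}(S) along the 7-step ladder.
So e_{181}(P',Q') = 674809206236 + 256960585100*t + 58030557604*t^2.
Raise to 103: e(P,Q) = 2603454219267 + 2687804481072*t + 1325729166140*t^2 in mu_{181}.

2603454219267 + 2687804481072*t + 1325729166140*t^2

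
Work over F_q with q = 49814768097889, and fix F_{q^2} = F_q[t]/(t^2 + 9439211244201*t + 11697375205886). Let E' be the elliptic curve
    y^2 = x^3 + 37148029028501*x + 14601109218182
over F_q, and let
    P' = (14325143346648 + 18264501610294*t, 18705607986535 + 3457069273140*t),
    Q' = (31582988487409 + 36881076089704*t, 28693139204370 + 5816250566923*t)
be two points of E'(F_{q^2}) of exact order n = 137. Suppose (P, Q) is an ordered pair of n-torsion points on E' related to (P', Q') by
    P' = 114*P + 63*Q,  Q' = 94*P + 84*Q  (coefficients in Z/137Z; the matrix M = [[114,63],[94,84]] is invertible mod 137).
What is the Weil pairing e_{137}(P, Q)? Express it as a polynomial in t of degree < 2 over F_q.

10455877595485 + 38575012682749*t

Alternating bilinearity on E[137] (values in mu_{137} in F_{49814768097889^2}) gives e(P',Q') = e(P,Q)^det(M).
So e_{137}(P,Q) = e_{137}(P',Q')^{70}, since 92*70 = 1 mod 137.
Miller loop for e_{137} over F_{49814768097889^2}: bits of 137 = 10001001; 7 double steps + 2 add steps, l/v at each.
e_{137}(P',Q') = 28817967644292 + 7022245415473*t.
Hence e(P,Q) = 10455877595485 + 38575012682749*t in F_{49814768097889^2}^*.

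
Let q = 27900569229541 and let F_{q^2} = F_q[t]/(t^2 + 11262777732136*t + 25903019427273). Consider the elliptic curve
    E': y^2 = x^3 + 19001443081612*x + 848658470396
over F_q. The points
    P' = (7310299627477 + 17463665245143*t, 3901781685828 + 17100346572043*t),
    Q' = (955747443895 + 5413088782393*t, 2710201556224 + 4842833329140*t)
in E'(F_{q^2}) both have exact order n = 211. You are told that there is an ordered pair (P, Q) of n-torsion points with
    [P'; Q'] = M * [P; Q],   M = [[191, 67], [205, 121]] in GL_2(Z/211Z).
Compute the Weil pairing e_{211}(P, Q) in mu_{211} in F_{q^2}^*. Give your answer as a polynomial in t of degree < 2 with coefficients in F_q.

Since e_{211}(P,P)=e_{211}(Q,Q)=1 and e_{211}(Q,P)=e_{211}(P,Q)^{-1}, expanding e_{211}(191*P + 67*Q,205*P + 121*Q) leaves e(P,Q)^det(M).
det(M) mod 211 = 92; its inverse in (Z/211)^* is 39 (check: 92*39 mod 211 = 1).
Run Miller on y^2=x^3+19001443081612*x+848658470396 over F_{27900569229541}: ladder 11010011 (8 bits); e = f_P(D_Q)/f_Q(D_P).
f_P(D_Q)/f_Q(D_P) = 624961269900 + 19208471014134*t.
Finally e_{211}(P,Q) = 9777267221104 + 19923072694149*t.

9777267221104 + 19923072694149*t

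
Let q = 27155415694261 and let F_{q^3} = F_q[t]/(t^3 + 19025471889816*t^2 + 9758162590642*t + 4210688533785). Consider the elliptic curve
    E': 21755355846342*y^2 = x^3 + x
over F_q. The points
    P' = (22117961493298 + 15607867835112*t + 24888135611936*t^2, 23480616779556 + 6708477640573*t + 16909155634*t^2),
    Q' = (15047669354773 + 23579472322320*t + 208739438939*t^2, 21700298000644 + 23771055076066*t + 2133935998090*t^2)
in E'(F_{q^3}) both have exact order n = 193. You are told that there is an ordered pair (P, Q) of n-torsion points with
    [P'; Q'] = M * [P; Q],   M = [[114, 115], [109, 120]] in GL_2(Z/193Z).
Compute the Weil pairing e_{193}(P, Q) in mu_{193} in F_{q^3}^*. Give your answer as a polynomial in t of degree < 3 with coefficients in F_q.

Since e_{193}(P,P)=e_{193}(Q,Q)=1 and e_{193}(Q,P)=e_{193}(P,Q)^{-1}, expanding e_{193}(114*P + 115*Q,109*P + 120*Q) leaves e(P,Q)^det(M).
det(M) mod 193 = 180; its inverse in (Z/193)^* is 89 (check: 180*89 mod 193 = 1).
Montgomery->Weierstrass: x_W = 10830100143323*x, y_W=10830100143323*y on F_{27155415694261}; lands on y^2=x^3+445508643137*x.
n = 193 = (11000001)_2 (8 bits, wt 3); accumulate f_{193,P'}(Q'+S)/f_{193,P'}(S) along the 7-step ladder.
Result: e(P',Q') = 25764753862178 + 6824173084650*t + 6917986684183*t^2.
Thus e_{193}(P,Q) = 10383065298225 + 16601622984920*t + 15792430335950*t^2.

10383065298225 + 16601622984920*t + 15792430335950*t^2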